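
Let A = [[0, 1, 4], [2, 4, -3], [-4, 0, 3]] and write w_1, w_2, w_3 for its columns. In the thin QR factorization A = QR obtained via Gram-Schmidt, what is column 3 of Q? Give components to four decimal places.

e_3 = (0.9631, -0.2408, -0.1204)

e_1 = w_1/‖w_1‖ = (0, 2, -4)/4.4721 = (0.0000, 0.4472, -0.8944).
r_{12} = e_1·w_2 = 1.7889.
u_2 = w_2 − 1.7889·e_1 = (1.0000, 3.2000, 1.6000).
‖u_2‖ = 3.7148, so e_2 = (0.2692, 0.8614, 0.4307).
r_{13} = e_1·w_3 = -4.0249; r_{23} = e_2·w_3 = -0.2154.
u_3 = w_3 + 4.0249·e_1 + 0.2154·e_2 = (4.0580, -1.0145, -0.5072).
‖u_3‖ = 4.2135, so e_3 = (0.9631, -0.2408, -0.1204).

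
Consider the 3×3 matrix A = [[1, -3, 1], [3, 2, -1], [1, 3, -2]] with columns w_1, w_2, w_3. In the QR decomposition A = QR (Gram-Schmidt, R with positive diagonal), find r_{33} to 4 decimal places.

r_{33} = 0.6271

w_1 = (1, 3, 1); ‖w_1‖ = 3.3166, so e_1 = (0.3015, 0.9045, 0.3015).
e_1·w_2 = 0.3015·(-3) + 0.9045·2 + 0.3015·3 = 1.8091.
u_2 = w_2 − 1.8091·e_1 = (-3.5455, 0.3636, 2.4545).
‖u_2‖ = 4.3275, so e_2 = (-0.8193, 0.0840, 0.5672).
e_1·w_3 = 0.3015·1 + 0.9045·(-1) + 0.3015·(-2) = -1.2060; e_2·w_3 = (-0.8193)·1 + 0.0840·(-1) + 0.5672·(-2) = -2.0377.
u_3 = w_3 + 1.2060·e_1 + 2.0377·e_2 = (-0.3058, 0.2621, -0.4806).
r_{33} = ‖u_3‖ = 0.6271.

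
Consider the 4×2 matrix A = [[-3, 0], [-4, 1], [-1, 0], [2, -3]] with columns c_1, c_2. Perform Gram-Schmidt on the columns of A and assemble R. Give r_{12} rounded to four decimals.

c_1 = (-3, -4, -1, 2); ‖c_1‖ = 5.4772, so q_1 = (-0.5477, -0.7303, -0.1826, 0.3651).
r_{12} = q_1·c_2 = -1.8257.

r_{12} = -1.8257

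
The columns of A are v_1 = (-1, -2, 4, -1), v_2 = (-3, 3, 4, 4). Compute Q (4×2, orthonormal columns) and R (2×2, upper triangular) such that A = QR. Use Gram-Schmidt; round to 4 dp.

v_1 = (-1, -2, 4, -1); ‖v_1‖ = 4.6904, so q_1 = (-0.2132, -0.4264, 0.8528, -0.2132).
q_1·v_2 = (-0.2132)·(-3) + (-0.4264)·3 + 0.8528·4 + (-0.2132)·4 = 1.9188.
u_2 = v_2 − 1.9188·q_1 = (-2.5909, 3.8182, 2.3636, 4.4091).
‖u_2‖ = 6.8057, so q_2 = (-0.3807, 0.5610, 0.3473, 0.6478).

Q = [[-0.2132, -0.3807], [-0.4264, 0.5610], [0.8528, 0.3473], [-0.2132, 0.6478]], R = [[4.6904, 1.9188], [0.0000, 6.8057]]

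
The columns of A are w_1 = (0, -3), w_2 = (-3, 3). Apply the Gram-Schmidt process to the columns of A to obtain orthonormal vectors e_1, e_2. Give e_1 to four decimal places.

e_1 = (0.0000, -1.0000)

w_1 = (0, -3); ‖w_1‖ = 3.0000, so e_1 = (0.0000, -1.0000).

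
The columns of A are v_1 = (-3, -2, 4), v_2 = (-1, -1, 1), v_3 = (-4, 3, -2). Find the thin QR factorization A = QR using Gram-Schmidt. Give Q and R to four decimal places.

Q = [[-0.5571, -0.1516, -0.8165], [-0.3714, -0.8339, 0.4082], [0.7428, -0.5307, -0.4082]], R = [[5.3852, 1.6713, -0.3714], [0.0000, 0.4549, -0.8339], [0.0000, 0.0000, 5.3072]]

v_1 = (-3, -2, 4); ‖v_1‖ = 5.3852, so q_1 = (-0.5571, -0.3714, 0.7428).
q_1·v_2 = (-0.5571)·(-1) + (-0.3714)·(-1) + 0.7428·1 = 1.6713.
u_2 = v_2 − 1.6713·q_1 = (-0.0690, -0.3793, -0.2414).
‖u_2‖ = 0.4549, so q_2 = (-0.1516, -0.8339, -0.5307).
q_1·v_3 = (-0.5571)·(-4) + (-0.3714)·3 + 0.7428·(-2) = -0.3714; q_2·v_3 = (-0.1516)·(-4) + (-0.8339)·3 + (-0.5307)·(-2) = -0.8339.
u_3 = v_3 + 0.3714·q_1 + 0.8339·q_2 = (-4.3333, 2.1667, -2.1667).
‖u_3‖ = 5.3072, so q_3 = (-0.8165, 0.4082, -0.4082).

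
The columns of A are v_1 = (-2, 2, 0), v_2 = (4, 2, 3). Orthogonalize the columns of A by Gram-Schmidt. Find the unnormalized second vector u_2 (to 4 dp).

v_1 = (-2, 2, 0); ‖v_1‖ = 2.8284, so q_1 = (-0.7071, 0.7071, 0.0000).
q_1·v_2 = (-0.7071)·4 + 0.7071·2 + 0.0000·3 = -1.4142.
u_2 = v_2 + 1.4142·q_1 = (3.0000, 3.0000, 3.0000).

u_2 = (3.0000, 3.0000, 3.0000)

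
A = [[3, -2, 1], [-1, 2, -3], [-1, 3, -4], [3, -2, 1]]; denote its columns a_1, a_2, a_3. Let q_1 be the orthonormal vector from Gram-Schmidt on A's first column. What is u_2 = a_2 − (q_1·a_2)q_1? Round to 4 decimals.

u_2 = (0.5500, 1.1500, 2.1500, 0.5500)

q_1 = a_1/‖a_1‖ = (3, -1, -1, 3)/4.4721 = (0.6708, -0.2236, -0.2236, 0.6708).
r_{12} = q_1·a_2 = -3.8013.
u_2 = a_2 + 3.8013·q_1 = (0.5500, 1.1500, 2.1500, 0.5500).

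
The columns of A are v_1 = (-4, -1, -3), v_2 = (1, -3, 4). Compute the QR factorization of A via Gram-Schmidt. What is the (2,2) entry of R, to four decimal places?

v_1 = (-4, -1, -3); ‖v_1‖ = 5.0990, so q_1 = (-0.7845, -0.1961, -0.5883).
q_1·v_2 = (-0.7845)·1 + (-0.1961)·(-3) + (-0.5883)·4 = -2.5495.
u_2 = v_2 + 2.5495·q_1 = (-1.0000, -3.5000, 2.5000).
r_{22} = ‖u_2‖ = 4.4159.

r_{22} = 4.4159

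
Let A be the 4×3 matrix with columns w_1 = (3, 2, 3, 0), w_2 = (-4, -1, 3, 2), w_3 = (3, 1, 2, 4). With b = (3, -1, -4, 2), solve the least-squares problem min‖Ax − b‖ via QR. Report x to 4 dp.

x = (-1.1570, -0.8579, 0.9509)

w_1 = (3, 2, 3, 0); ‖w_1‖ = 4.6904, so q_1 = (0.6396, 0.4264, 0.6396, 0.0000).
q_1·w_2 = 0.6396·(-4) + 0.4264·(-1) + 0.6396·3 + 0.0000·2 = -1.0660.
u_2 = w_2 + 1.0660·q_1 = (-3.3182, -0.5455, 3.6818, 2.0000).
‖u_2‖ = 5.3725, so q_2 = (-0.6176, -0.1015, 0.6853, 0.3723).
q_1·w_3 = 0.6396·3 + 0.4264·1 + 0.6396·2 + 0.0000·4 = 3.6244; q_2·w_3 = (-0.6176)·3 + (-0.1015)·1 + 0.6853·2 + 0.3723·4 = 0.9053.
u_3 = w_3 − 3.6244·q_1 − 0.9053·q_2 = (1.2409, -0.4535, -0.9386, 3.6630).
‖u_3‖ = 4.0055, so q_3 = (0.3098, -0.1132, -0.2343, 0.9145).
Qᵀb = (-1.0660, -3.7481, 3.8089).
Back-substitute: x_3 = 3.8089/4.0055 = 0.9509.
x_2 = (-3.7481 − 0.9053·0.9509)/5.3725 = -0.8579.
x_1 = (-1.0660 + 1.0660·(-0.8579) − 3.6244·0.9509)/4.6904 = -1.1570.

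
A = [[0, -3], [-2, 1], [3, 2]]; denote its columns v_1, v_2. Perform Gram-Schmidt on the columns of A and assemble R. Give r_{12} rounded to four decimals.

q_1 = v_1/‖v_1‖ = (0, -2, 3)/3.6056 = (0.0000, -0.5547, 0.8321).
r_{12} = q_1·v_2 = 1.1094.

r_{12} = 1.1094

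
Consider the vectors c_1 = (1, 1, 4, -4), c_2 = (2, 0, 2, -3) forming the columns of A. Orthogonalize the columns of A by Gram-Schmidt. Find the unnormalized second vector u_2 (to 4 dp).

u_2 = (1.3529, -0.6471, -0.5882, -0.4118)

c_1 = (1, 1, 4, -4); ‖c_1‖ = 5.8310, so q_1 = (0.1715, 0.1715, 0.6860, -0.6860).
q_1·c_2 = 0.1715·2 + 0.1715·0 + 0.6860·2 + (-0.6860)·(-3) = 3.7730.
u_2 = c_2 − 3.7730·q_1 = (1.3529, -0.6471, -0.5882, -0.4118).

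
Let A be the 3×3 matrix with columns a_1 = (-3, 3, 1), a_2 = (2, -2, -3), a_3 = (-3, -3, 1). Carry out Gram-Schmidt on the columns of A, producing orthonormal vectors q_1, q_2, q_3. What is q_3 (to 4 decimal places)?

q_3 = (-0.7071, -0.7071, 0.0000)

q_1 = a_1/‖a_1‖ = (-3, 3, 1)/4.3589 = (-0.6882, 0.6882, 0.2294).
r_{12} = q_1·a_2 = -3.4412.
u_2 = a_2 + 3.4412·q_1 = (-0.3684, 0.3684, -2.2105).
‖u_2‖ = 2.2711, so q_2 = (-0.1622, 0.1622, -0.9733).
r_{13} = q_1·a_3 = 0.2294; r_{23} = q_2·a_3 = -0.9733.
u_3 = a_3 − 0.2294·q_1 + 0.9733·q_2 = (-3.0000, -3.0000, 0.0000).
‖u_3‖ = 4.2426, so q_3 = (-0.7071, -0.7071, 0.0000).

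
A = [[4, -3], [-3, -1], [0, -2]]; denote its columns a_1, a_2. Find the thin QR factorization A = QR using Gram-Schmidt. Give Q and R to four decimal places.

q_1 = a_1/‖a_1‖ = (4, -3, 0)/5.0000 = (0.8000, -0.6000, 0.0000).
r_{12} = q_1·a_2 = -1.8000.
u_2 = a_2 + 1.8000·q_1 = (-1.5600, -2.0800, -2.0000).
‖u_2‖ = 3.2802, so q_2 = (-0.4756, -0.6341, -0.6097).

Q = [[0.8000, -0.4756], [-0.6000, -0.6341], [0.0000, -0.6097]], R = [[5.0000, -1.8000], [0.0000, 3.2802]]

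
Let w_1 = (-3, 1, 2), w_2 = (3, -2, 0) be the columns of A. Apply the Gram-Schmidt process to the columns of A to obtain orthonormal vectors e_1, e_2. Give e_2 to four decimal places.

w_1 = (-3, 1, 2); ‖w_1‖ = 3.7417, so e_1 = (-0.8018, 0.2673, 0.5345).
e_1·w_2 = (-0.8018)·3 + 0.2673·(-2) + 0.5345·0 = -2.9399.
u_2 = w_2 + 2.9399·e_1 = (0.6429, -1.2143, 1.5714).
‖u_2‖ = 2.0874, so e_2 = (0.3080, -0.5817, 0.7528).

e_2 = (0.3080, -0.5817, 0.7528)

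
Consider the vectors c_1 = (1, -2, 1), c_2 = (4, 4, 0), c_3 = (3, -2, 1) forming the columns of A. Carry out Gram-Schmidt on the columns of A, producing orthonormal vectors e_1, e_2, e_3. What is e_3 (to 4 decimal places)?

e_1 = c_1/‖c_1‖ = (1, -2, 1)/2.4495 = (0.4082, -0.8165, 0.4082).
r_{12} = e_1·c_2 = -1.6330.
u_2 = c_2 + 1.6330·e_1 = (4.6667, 2.6667, 0.6667).
‖u_2‖ = 5.4160, so e_2 = (0.8616, 0.4924, 0.1231).
r_{13} = e_1·c_3 = 3.2660; r_{23} = e_2·c_3 = 1.7233.
u_3 = c_3 − 3.2660·e_1 − 1.7233·e_2 = (0.1818, -0.1818, -0.5455).
‖u_3‖ = 0.6030, so e_3 = (0.3015, -0.3015, -0.9045).

e_3 = (0.3015, -0.3015, -0.9045)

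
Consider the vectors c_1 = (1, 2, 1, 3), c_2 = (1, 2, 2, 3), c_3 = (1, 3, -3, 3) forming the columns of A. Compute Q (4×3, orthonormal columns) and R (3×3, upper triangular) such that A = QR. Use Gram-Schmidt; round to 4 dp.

c_1 = (1, 2, 1, 3); ‖c_1‖ = 3.8730, so e_1 = (0.2582, 0.5164, 0.2582, 0.7746).
e_1·c_2 = 0.2582·1 + 0.5164·2 + 0.2582·2 + 0.7746·3 = 4.1312.
u_2 = c_2 − 4.1312·e_1 = (-0.0667, -0.1333, 0.9333, -0.2000).
‖u_2‖ = 0.9661, so e_2 = (-0.0690, -0.1380, 0.9661, -0.2070).
e_1·c_3 = 0.2582·1 + 0.5164·3 + 0.2582·(-3) + 0.7746·3 = 3.3566; e_2·c_3 = (-0.0690)·1 + (-0.1380)·3 + 0.9661·(-3) + (-0.2070)·3 = -4.0024.
u_3 = c_3 − 3.3566·e_1 + 4.0024·e_2 = (-0.1429, 0.7143, 0.0000, -0.4286).
‖u_3‖ = 0.8452, so e_3 = (-0.1690, 0.8452, 0.0000, -0.5071).

Q = [[0.2582, -0.0690, -0.1690], [0.5164, -0.1380, 0.8452], [0.2582, 0.9661, 0.0000], [0.7746, -0.2070, -0.5071]], R = [[3.8730, 4.1312, 3.3566], [0.0000, 0.9661, -4.0024], [0.0000, 0.0000, 0.8452]]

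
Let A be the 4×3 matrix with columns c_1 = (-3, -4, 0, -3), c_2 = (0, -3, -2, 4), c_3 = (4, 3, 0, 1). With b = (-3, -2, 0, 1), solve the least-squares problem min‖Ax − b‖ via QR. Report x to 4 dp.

c_1 = (-3, -4, 0, -3); ‖c_1‖ = 5.8310, so q_1 = (-0.5145, -0.6860, 0.0000, -0.5145).
q_1·c_2 = (-0.5145)·0 + (-0.6860)·(-3) + 0.0000·(-2) + (-0.5145)·4 = 0.0000.
u_2 = c_2 + 0.0000·q_1 = (0.0000, -3.0000, -2.0000, 4.0000).
‖u_2‖ = 5.3852, so q_2 = (0.0000, -0.5571, -0.3714, 0.7428).
q_1·c_3 = (-0.5145)·4 + (-0.6860)·3 + 0.0000·0 + (-0.5145)·1 = -4.6305; q_2·c_3 = 0.0000·4 + (-0.5571)·3 + (-0.3714)·0 + 0.7428·1 = -0.9285.
u_3 = c_3 + 4.6305·q_1 + 0.9285·q_2 = (1.6176, -0.6937, -0.3448, -0.6927).
‖u_3‖ = 1.9227, so q_3 = (0.8413, -0.3608, -0.1793, -0.3603).
Qᵀb = (2.4010, 1.8570, -2.1627).
Back-substitute: x_3 = -2.1627/1.9227 = -1.1248.
x_2 = (1.8570 + 0.9285·(-1.1248))/5.3852 = 0.1509.
x_1 = (2.4010 + 0.0000·0.1509 + 4.6305·(-1.1248))/5.8310 = -0.4815.

x = (-0.4815, 0.1509, -1.1248)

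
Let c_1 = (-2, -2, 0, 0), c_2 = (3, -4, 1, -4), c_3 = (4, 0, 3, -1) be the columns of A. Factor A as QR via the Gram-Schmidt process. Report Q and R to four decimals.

Q = [[-0.7071, 0.5433, 0.0843], [-0.7071, -0.5433, -0.0843], [0.0000, 0.1552, 0.9185], [0.0000, -0.6209, 0.3771]], R = [[2.8284, 0.7071, -2.8284], [0.0000, 6.4420, 3.2598], [0.0000, 0.0000, 2.7154]]

q_1 = c_1/‖c_1‖ = (-2, -2, 0, 0)/2.8284 = (-0.7071, -0.7071, 0.0000, 0.0000).
r_{12} = q_1·c_2 = 0.7071.
u_2 = c_2 − 0.7071·q_1 = (3.5000, -3.5000, 1.0000, -4.0000).
‖u_2‖ = 6.4420, so q_2 = (0.5433, -0.5433, 0.1552, -0.6209).
r_{13} = q_1·c_3 = -2.8284; r_{23} = q_2·c_3 = 3.2598.
u_3 = c_3 + 2.8284·q_1 − 3.2598·q_2 = (0.2289, -0.2289, 2.4940, 1.0241).
‖u_3‖ = 2.7154, so q_3 = (0.0843, -0.0843, 0.9185, 0.3771).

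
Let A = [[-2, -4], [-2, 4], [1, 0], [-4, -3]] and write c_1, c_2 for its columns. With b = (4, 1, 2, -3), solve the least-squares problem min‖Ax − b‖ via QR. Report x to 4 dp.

x = (0.2270, -0.1396)

e_1 = c_1/‖c_1‖ = (-2, -2, 1, -4)/5.0000 = (-0.4000, -0.4000, 0.2000, -0.8000).
r_{12} = e_1·c_2 = 2.4000.
u_2 = c_2 − 2.4000·e_1 = (-3.0400, 4.9600, -0.4800, -1.0800).
‖u_2‖ = 5.9363, so e_2 = (-0.5121, 0.8355, -0.0809, -0.1819).
Qᵀb = (0.8000, -0.8288).
Back-substitute: x_2 = -0.8288/5.9363 = -0.1396.
x_1 = (0.8000 − 2.4000·(-0.1396))/5.0000 = 0.2270.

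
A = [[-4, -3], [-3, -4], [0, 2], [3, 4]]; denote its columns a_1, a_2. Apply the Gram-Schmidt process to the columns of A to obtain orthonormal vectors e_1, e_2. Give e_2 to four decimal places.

e_2 = (0.4709, -0.3139, 0.7624, 0.3139)

a_1 = (-4, -3, 0, 3); ‖a_1‖ = 5.8310, so e_1 = (-0.6860, -0.5145, 0.0000, 0.5145).
e_1·a_2 = (-0.6860)·(-3) + (-0.5145)·(-4) + 0.0000·2 + 0.5145·4 = 6.1739.
u_2 = a_2 − 6.1739·e_1 = (1.2353, -0.8235, 2.0000, 0.8235).
‖u_2‖ = 2.6234, so e_2 = (0.4709, -0.3139, 0.7624, 0.3139).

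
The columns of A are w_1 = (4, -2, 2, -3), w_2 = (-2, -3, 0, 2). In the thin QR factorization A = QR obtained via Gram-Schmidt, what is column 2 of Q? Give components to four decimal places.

e_2 = (-0.2655, -0.8980, 0.1249, 0.3280)

w_1 = (4, -2, 2, -3); ‖w_1‖ = 5.7446, so e_1 = (0.6963, -0.3482, 0.3482, -0.5222).
e_1·w_2 = 0.6963·(-2) + (-0.3482)·(-3) + 0.3482·0 + (-0.5222)·2 = -1.3926.
u_2 = w_2 + 1.3926·e_1 = (-1.0303, -3.4848, 0.4848, 1.2727).
‖u_2‖ = 3.8808, so e_2 = (-0.2655, -0.8980, 0.1249, 0.3280).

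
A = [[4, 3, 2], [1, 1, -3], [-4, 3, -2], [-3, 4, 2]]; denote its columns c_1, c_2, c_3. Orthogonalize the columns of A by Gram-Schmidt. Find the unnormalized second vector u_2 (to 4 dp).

e_1 = c_1/‖c_1‖ = (4, 1, -4, -3)/6.4807 = (0.6172, 0.1543, -0.6172, -0.4629).
r_{12} = e_1·c_2 = -1.6973.
u_2 = c_2 + 1.6973·e_1 = (4.0476, 1.2619, 1.9524, 3.2143).

u_2 = (4.0476, 1.2619, 1.9524, 3.2143)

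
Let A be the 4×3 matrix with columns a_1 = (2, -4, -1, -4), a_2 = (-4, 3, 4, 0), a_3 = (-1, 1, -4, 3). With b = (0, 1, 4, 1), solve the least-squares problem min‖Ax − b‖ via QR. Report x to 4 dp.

a_1 = (2, -4, -1, -4); ‖a_1‖ = 6.0828, so e_1 = (0.3288, -0.6576, -0.1644, -0.6576).
e_1·a_2 = 0.3288·(-4) + (-0.6576)·3 + (-0.1644)·4 + (-0.6576)·0 = -3.9456.
u_2 = a_2 + 3.9456·e_1 = (-2.7027, 0.4054, 3.3514, -2.5946).
‖u_2‖ = 5.0431, so e_2 = (-0.5359, 0.0804, 0.6645, -0.5145).
e_1·a_3 = 0.3288·(-1) + (-0.6576)·1 + (-0.1644)·(-4) + (-0.6576)·3 = -2.3016; e_2·a_3 = (-0.5359)·(-1) + 0.0804·1 + 0.6645·(-4) + (-0.5145)·3 = -3.5853.
u_3 = a_3 + 2.3016·e_1 + 3.5853·e_2 = (-2.1647, -0.2253, -1.9957, -0.3581).
‖u_3‖ = 2.9746, so e_3 = (-0.7277, -0.0757, -0.6709, -0.1204).
Qᵀb = (-1.9728, 2.2241, -2.8799).
Back-substitute: x_3 = -2.8799/2.9746 = -0.9682.
x_2 = (2.2241 + 3.5853·(-0.9682))/5.0431 = -0.2473.
x_1 = (-1.9728 + 3.9456·(-0.2473) + 2.3016·(-0.9682))/6.0828 = -0.8511.

x = (-0.8511, -0.2473, -0.9682)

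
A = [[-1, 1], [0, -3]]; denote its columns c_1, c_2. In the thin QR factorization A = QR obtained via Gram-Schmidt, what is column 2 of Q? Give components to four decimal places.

q_2 = (0.0000, -1.0000)

q_1 = c_1/‖c_1‖ = (-1, 0)/1.0000 = (-1.0000, 0.0000).
r_{12} = q_1·c_2 = -1.0000.
u_2 = c_2 + 1.0000·q_1 = (0.0000, -3.0000).
‖u_2‖ = 3.0000, so q_2 = (0.0000, -1.0000).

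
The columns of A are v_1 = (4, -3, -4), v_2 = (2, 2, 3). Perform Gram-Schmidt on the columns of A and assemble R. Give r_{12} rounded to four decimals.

e_1 = v_1/‖v_1‖ = (4, -3, -4)/6.4031 = (0.6247, -0.4685, -0.6247).
r_{12} = e_1·v_2 = -1.5617.

r_{12} = -1.5617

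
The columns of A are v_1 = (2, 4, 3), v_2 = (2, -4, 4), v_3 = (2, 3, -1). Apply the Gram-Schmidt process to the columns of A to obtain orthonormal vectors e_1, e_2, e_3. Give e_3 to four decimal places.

e_3 = (0.8666, -0.0619, -0.4952)

v_1 = (2, 4, 3); ‖v_1‖ = 5.3852, so e_1 = (0.3714, 0.7428, 0.5571).
e_1·v_2 = 0.3714·2 + 0.7428·(-4) + 0.5571·4 = 0.0000.
u_2 = v_2 + 0.0000·e_1 = (2.0000, -4.0000, 4.0000).
‖u_2‖ = 6.0000, so e_2 = (0.3333, -0.6667, 0.6667).
e_1·v_3 = 0.3714·2 + 0.7428·3 + 0.5571·(-1) = 2.4140; e_2·v_3 = 0.3333·2 + (-0.6667)·3 + 0.6667·(-1) = -2.0000.
u_3 = v_3 − 2.4140·e_1 + 2.0000·e_2 = (1.7701, -0.1264, -1.0115).
‖u_3‖ = 2.0426, so e_3 = (0.8666, -0.0619, -0.4952).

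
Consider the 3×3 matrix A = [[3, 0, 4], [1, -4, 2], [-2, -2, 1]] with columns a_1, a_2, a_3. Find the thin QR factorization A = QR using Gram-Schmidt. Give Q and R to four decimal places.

a_1 = (3, 1, -2); ‖a_1‖ = 3.7417, so e_1 = (0.8018, 0.2673, -0.5345).
e_1·a_2 = 0.8018·0 + 0.2673·(-4) + (-0.5345)·(-2) = 0.0000.
u_2 = a_2 + 0.0000·e_1 = (0.0000, -4.0000, -2.0000).
‖u_2‖ = 4.4721, so e_2 = (0.0000, -0.8944, -0.4472).
e_1·a_3 = 0.8018·4 + 0.2673·2 + (-0.5345)·1 = 3.2071; e_2·a_3 = 0.0000·4 + (-0.8944)·2 + (-0.4472)·1 = -2.2361.
u_3 = a_3 − 3.2071·e_1 + 2.2361·e_2 = (1.4286, -0.8571, 1.7143).
‖u_3‖ = 2.3905, so e_3 = (0.5976, -0.3586, 0.7171).

Q = [[0.8018, 0.0000, 0.5976], [0.2673, -0.8944, -0.3586], [-0.5345, -0.4472, 0.7171]], R = [[3.7417, 0.0000, 3.2071], [0.0000, 4.4721, -2.2361], [0.0000, 0.0000, 2.3905]]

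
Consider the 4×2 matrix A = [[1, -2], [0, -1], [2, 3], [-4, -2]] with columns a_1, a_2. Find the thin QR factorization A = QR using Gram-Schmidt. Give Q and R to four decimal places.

Q = [[0.2182, -0.7703], [0.0000, -0.2996], [0.4364, 0.5563], [-0.8729, 0.0856]], R = [[4.5826, 2.6186], [0.0000, 3.3381]]

a_1 = (1, 0, 2, -4); ‖a_1‖ = 4.5826, so e_1 = (0.2182, 0.0000, 0.4364, -0.8729).
e_1·a_2 = 0.2182·(-2) + 0.0000·(-1) + 0.4364·3 + (-0.8729)·(-2) = 2.6186.
u_2 = a_2 − 2.6186·e_1 = (-2.5714, -1.0000, 1.8571, 0.2857).
‖u_2‖ = 3.3381, so e_2 = (-0.7703, -0.2996, 0.5563, 0.0856).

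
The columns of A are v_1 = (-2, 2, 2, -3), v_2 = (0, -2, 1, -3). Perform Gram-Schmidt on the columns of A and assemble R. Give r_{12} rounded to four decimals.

q_1 = v_1/‖v_1‖ = (-2, 2, 2, -3)/4.5826 = (-0.4364, 0.4364, 0.4364, -0.6547).
r_{12} = q_1·v_2 = 1.5275.

r_{12} = 1.5275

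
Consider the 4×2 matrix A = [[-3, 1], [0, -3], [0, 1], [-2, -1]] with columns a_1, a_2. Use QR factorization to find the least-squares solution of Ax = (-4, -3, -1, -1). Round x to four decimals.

q_1 = a_1/‖a_1‖ = (-3, 0, 0, -2)/3.6056 = (-0.8321, 0.0000, 0.0000, -0.5547).
r_{12} = q_1·a_2 = -0.2774.
u_2 = a_2 + 0.2774·q_1 = (0.7692, -3.0000, 1.0000, -1.1538).
‖u_2‖ = 3.4530, so q_2 = (0.2228, -0.8688, 0.2896, -0.3342).
Qᵀb = (3.8829, 1.7599).
Back-substitute: x_2 = 1.7599/3.4530 = 0.5097.
x_1 = (3.8829 + 0.2774·0.5097)/3.6056 = 1.1161.

x = (1.1161, 0.5097)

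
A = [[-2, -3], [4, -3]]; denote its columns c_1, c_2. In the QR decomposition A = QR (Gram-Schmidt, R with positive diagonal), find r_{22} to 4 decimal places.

r_{22} = 4.0249

c_1 = (-2, 4); ‖c_1‖ = 4.4721, so q_1 = (-0.4472, 0.8944).
q_1·c_2 = (-0.4472)·(-3) + 0.8944·(-3) = -1.3416.
u_2 = c_2 + 1.3416·q_1 = (-3.6000, -1.8000).
r_{22} = ‖u_2‖ = 4.0249.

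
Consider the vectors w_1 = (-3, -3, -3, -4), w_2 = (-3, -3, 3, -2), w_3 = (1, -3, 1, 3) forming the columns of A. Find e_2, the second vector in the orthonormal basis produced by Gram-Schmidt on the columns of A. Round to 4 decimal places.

e_1 = w_1/‖w_1‖ = (-3, -3, -3, -4)/6.5574 = (-0.4575, -0.4575, -0.4575, -0.6100).
r_{12} = e_1·w_2 = 2.5925.
u_2 = w_2 − 2.5925·e_1 = (-1.8140, -1.8140, 4.1860, -0.4186).
‖u_2‖ = 4.9274, so e_2 = (-0.3681, -0.3681, 0.8495, -0.0850).

e_2 = (-0.3681, -0.3681, 0.8495, -0.0850)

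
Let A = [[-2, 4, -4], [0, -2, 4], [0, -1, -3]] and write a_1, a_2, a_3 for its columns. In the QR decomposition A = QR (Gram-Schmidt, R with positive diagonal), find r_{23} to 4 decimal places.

a_1 = (-2, 0, 0); ‖a_1‖ = 2.0000, so q_1 = (-1.0000, 0.0000, 0.0000).
q_1·a_2 = (-1.0000)·4 + 0.0000·(-2) + 0.0000·(-1) = -4.0000.
u_2 = a_2 + 4.0000·q_1 = (0.0000, -2.0000, -1.0000).
‖u_2‖ = 2.2361, so q_2 = (0.0000, -0.8944, -0.4472).
r_{23} = q_2·a_3 = -2.2361.

r_{23} = -2.2361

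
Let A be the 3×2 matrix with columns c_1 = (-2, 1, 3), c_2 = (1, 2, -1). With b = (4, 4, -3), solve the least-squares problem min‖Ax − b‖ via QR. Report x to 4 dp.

x = (-0.4400, 2.2800)

q_1 = c_1/‖c_1‖ = (-2, 1, 3)/3.7417 = (-0.5345, 0.2673, 0.8018).
r_{12} = q_1·c_2 = -0.8018.
u_2 = c_2 + 0.8018·q_1 = (0.5714, 2.2143, -0.3571).
‖u_2‖ = 2.3146, so q_2 = (0.2469, 0.9567, -0.1543).
Qᵀb = (-3.4744, 5.2772).
Back-substitute: x_2 = 5.2772/2.3146 = 2.2800.
x_1 = (-3.4744 + 0.8018·2.2800)/3.7417 = -0.4400.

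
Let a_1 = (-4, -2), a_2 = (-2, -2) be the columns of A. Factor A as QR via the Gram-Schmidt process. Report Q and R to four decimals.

Q = [[-0.8944, 0.4472], [-0.4472, -0.8944]], R = [[4.4721, 2.6833], [0.0000, 0.8944]]

a_1 = (-4, -2); ‖a_1‖ = 4.4721, so e_1 = (-0.8944, -0.4472).
e_1·a_2 = (-0.8944)·(-2) + (-0.4472)·(-2) = 2.6833.
u_2 = a_2 − 2.6833·e_1 = (0.4000, -0.8000).
‖u_2‖ = 0.8944, so e_2 = (0.4472, -0.8944).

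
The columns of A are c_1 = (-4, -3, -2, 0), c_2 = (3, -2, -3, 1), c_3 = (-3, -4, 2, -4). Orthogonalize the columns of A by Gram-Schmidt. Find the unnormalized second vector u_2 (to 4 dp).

u_2 = (3.0000, -2.0000, -3.0000, 1.0000)

c_1 = (-4, -3, -2, 0); ‖c_1‖ = 5.3852, so q_1 = (-0.7428, -0.5571, -0.3714, 0.0000).
q_1·c_2 = (-0.7428)·3 + (-0.5571)·(-2) + (-0.3714)·(-3) + 0.0000·1 = 0.0000.
u_2 = c_2 + 0.0000·q_1 = (3.0000, -2.0000, -3.0000, 1.0000).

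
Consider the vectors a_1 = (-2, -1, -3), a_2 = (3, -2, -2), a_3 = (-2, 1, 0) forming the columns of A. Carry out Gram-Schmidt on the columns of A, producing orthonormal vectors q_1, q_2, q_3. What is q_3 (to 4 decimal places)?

a_1 = (-2, -1, -3); ‖a_1‖ = 3.7417, so q_1 = (-0.5345, -0.2673, -0.8018).
q_1·a_2 = (-0.5345)·3 + (-0.2673)·(-2) + (-0.8018)·(-2) = 0.5345.
u_2 = a_2 − 0.5345·q_1 = (3.2857, -1.8571, -1.5714).
‖u_2‖ = 4.0883, so q_2 = (0.8037, -0.4543, -0.3844).
q_1·a_3 = (-0.5345)·(-2) + (-0.2673)·1 + (-0.8018)·0 = 0.8018; q_2·a_3 = 0.8037·(-2) + (-0.4543)·1 + (-0.3844)·0 = -2.0616.
u_3 = a_3 − 0.8018·q_1 + 2.0616·q_2 = (0.0855, 0.2778, -0.1496).
‖u_3‖ = 0.3269, so q_3 = (0.2615, 0.8498, -0.4576).

q_3 = (0.2615, 0.8498, -0.4576)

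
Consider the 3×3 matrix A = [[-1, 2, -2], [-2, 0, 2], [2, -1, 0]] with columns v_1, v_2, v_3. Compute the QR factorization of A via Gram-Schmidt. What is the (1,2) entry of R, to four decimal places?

r_{12} = -1.3333

e_1 = v_1/‖v_1‖ = (-1, -2, 2)/3.0000 = (-0.3333, -0.6667, 0.6667).
r_{12} = e_1·v_2 = -1.3333.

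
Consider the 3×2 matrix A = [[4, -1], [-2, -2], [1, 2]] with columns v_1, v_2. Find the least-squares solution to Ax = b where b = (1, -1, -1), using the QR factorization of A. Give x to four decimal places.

x = (0.2541, -0.1676)

e_1 = v_1/‖v_1‖ = (4, -2, 1)/4.5826 = (0.8729, -0.4364, 0.2182).
r_{12} = e_1·v_2 = 0.4364.
u_2 = v_2 − 0.4364·e_1 = (-1.3810, -1.8095, 1.9048).
‖u_2‖ = 2.9681, so e_2 = (-0.4653, -0.6097, 0.6417).
Qᵀb = (1.0911, -0.4974).
Back-substitute: x_2 = -0.4974/2.9681 = -0.1676.
x_1 = (1.0911 − 0.4364·(-0.1676))/4.5826 = 0.2541.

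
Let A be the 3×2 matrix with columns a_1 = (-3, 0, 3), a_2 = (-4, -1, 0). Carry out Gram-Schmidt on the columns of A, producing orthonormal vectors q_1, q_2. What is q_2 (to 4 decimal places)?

q_2 = (-0.6667, -0.3333, -0.6667)

q_1 = a_1/‖a_1‖ = (-3, 0, 3)/4.2426 = (-0.7071, 0.0000, 0.7071).
r_{12} = q_1·a_2 = 2.8284.
u_2 = a_2 − 2.8284·q_1 = (-2.0000, -1.0000, -2.0000).
‖u_2‖ = 3.0000, so q_2 = (-0.6667, -0.3333, -0.6667).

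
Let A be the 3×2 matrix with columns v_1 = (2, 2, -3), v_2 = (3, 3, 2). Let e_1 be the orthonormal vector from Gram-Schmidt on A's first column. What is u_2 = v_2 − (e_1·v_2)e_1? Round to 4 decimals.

u_2 = (2.2941, 2.2941, 3.0588)

e_1 = v_1/‖v_1‖ = (2, 2, -3)/4.1231 = (0.4851, 0.4851, -0.7276).
r_{12} = e_1·v_2 = 1.4552.
u_2 = v_2 − 1.4552·e_1 = (2.2941, 2.2941, 3.0588).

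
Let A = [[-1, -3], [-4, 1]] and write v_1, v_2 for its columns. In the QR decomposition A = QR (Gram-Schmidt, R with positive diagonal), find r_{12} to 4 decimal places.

e_1 = v_1/‖v_1‖ = (-1, -4)/4.1231 = (-0.2425, -0.9701).
r_{12} = e_1·v_2 = -0.2425.

r_{12} = -0.2425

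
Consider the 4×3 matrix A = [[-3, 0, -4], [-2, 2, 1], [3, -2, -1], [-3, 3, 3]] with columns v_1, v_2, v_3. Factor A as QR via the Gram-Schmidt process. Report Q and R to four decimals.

v_1 = (-3, -2, 3, -3); ‖v_1‖ = 5.5678, so q_1 = (-0.5388, -0.3592, 0.5388, -0.5388).
q_1·v_2 = (-0.5388)·0 + (-0.3592)·2 + 0.5388·(-2) + (-0.5388)·3 = -3.4125.
u_2 = v_2 + 3.4125·q_1 = (-1.8387, 0.7742, -0.1613, 1.1613).
‖u_2‖ = 2.3141, so q_2 = (-0.7946, 0.3346, -0.0697, 0.5018).
q_1·v_3 = (-0.5388)·(-4) + (-0.3592)·1 + 0.5388·(-1) + (-0.5388)·3 = -0.3592; q_2·v_3 = (-0.7946)·(-4) + 0.3346·1 + (-0.0697)·(-1) + 0.5018·3 = 5.0881.
u_3 = v_3 + 0.3592·q_1 − 5.0881·q_2 = (-0.1506, -0.8313, -0.4518, 0.2530).
‖u_3‖ = 0.9909, so q_3 = (-0.1520, -0.8389, -0.4559, 0.2553).

Q = [[-0.5388, -0.7946, -0.1520], [-0.3592, 0.3346, -0.8389], [0.5388, -0.0697, -0.4559], [-0.5388, 0.5018, 0.2553]], R = [[5.5678, -3.4125, -0.3592], [0.0000, 2.3141, 5.0881], [0.0000, 0.0000, 0.9909]]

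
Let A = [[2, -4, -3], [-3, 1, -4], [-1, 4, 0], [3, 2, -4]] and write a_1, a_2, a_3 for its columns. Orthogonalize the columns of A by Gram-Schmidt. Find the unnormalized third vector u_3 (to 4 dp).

u_3 = (-2.7039, -4.7948, -0.0078, -2.9948)

a_1 = (2, -3, -1, 3); ‖a_1‖ = 4.7958, so q_1 = (0.4170, -0.6255, -0.2085, 0.6255).
q_1·a_2 = 0.4170·(-4) + (-0.6255)·1 + (-0.2085)·4 + 0.6255·2 = -1.8766.
u_2 = a_2 + 1.8766·q_1 = (-3.2174, -0.1739, 3.6087, 3.1739).
‖u_2‖ = 5.7860, so q_2 = (-0.5561, -0.0301, 0.6237, 0.5485).
q_1·a_3 = 0.4170·(-3) + (-0.6255)·(-4) + (-0.2085)·0 + 0.6255·(-4) = -1.2511; q_2·a_3 = (-0.5561)·(-3) + (-0.0301)·(-4) + 0.6237·0 + 0.5485·(-4) = -0.4058.
u_3 = a_3 + 1.2511·q_1 + 0.4058·q_2 = (-2.7039, -4.7948, -0.0078, -2.9948).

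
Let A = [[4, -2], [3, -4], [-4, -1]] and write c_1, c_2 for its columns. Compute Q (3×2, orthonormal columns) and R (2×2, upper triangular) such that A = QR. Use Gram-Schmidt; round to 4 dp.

Q = [[0.6247, -0.1143], [0.4685, -0.7365], [-0.6247, -0.6667]], R = [[6.4031, -2.4988], [0.0000, 3.8414]]

c_1 = (4, 3, -4); ‖c_1‖ = 6.4031, so e_1 = (0.6247, 0.4685, -0.6247).
e_1·c_2 = 0.6247·(-2) + 0.4685·(-4) + (-0.6247)·(-1) = -2.4988.
u_2 = c_2 + 2.4988·e_1 = (-0.4390, -2.8293, -2.5610).
‖u_2‖ = 3.8414, so e_2 = (-0.1143, -0.7365, -0.6667).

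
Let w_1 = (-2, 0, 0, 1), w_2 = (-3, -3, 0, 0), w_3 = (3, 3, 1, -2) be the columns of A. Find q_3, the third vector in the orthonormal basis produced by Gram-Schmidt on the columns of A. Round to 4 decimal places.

q_3 = (-0.3482, 0.3482, 0.5222, -0.6963)

q_1 = w_1/‖w_1‖ = (-2, 0, 0, 1)/2.2361 = (-0.8944, 0.0000, 0.0000, 0.4472).
r_{12} = q_1·w_2 = 2.6833.
u_2 = w_2 − 2.6833·q_1 = (-0.6000, -3.0000, 0.0000, -1.2000).
‖u_2‖ = 3.2863, so q_2 = (-0.1826, -0.9129, 0.0000, -0.3651).
r_{13} = q_1·w_3 = -3.5777; r_{23} = q_2·w_3 = -2.5560.
u_3 = w_3 + 3.5777·q_1 + 2.5560·q_2 = (-0.6667, 0.6667, 1.0000, -1.3333).
‖u_3‖ = 1.9149, so q_3 = (-0.3482, 0.3482, 0.5222, -0.6963).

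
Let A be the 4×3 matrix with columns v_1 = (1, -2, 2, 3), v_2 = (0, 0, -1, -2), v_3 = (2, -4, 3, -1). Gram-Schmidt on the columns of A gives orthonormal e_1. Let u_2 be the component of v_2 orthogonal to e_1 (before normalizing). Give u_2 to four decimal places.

v_1 = (1, -2, 2, 3); ‖v_1‖ = 4.2426, so e_1 = (0.2357, -0.4714, 0.4714, 0.7071).
e_1·v_2 = 0.2357·0 + (-0.4714)·0 + 0.4714·(-1) + 0.7071·(-2) = -1.8856.
u_2 = v_2 + 1.8856·e_1 = (0.4444, -0.8889, -0.1111, -0.6667).

u_2 = (0.4444, -0.8889, -0.1111, -0.6667)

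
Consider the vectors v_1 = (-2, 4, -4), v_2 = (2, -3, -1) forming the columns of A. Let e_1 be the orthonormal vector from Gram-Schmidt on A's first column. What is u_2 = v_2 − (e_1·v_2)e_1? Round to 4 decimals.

u_2 = (1.3333, -1.6667, -2.3333)

v_1 = (-2, 4, -4); ‖v_1‖ = 6.0000, so e_1 = (-0.3333, 0.6667, -0.6667).
e_1·v_2 = (-0.3333)·2 + 0.6667·(-3) + (-0.6667)·(-1) = -2.0000.
u_2 = v_2 + 2.0000·e_1 = (1.3333, -1.6667, -2.3333).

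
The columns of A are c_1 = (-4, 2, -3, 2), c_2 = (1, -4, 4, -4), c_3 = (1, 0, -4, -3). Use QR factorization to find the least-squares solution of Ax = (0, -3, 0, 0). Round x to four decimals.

e_1 = c_1/‖c_1‖ = (-4, 2, -3, 2)/5.7446 = (-0.6963, 0.3482, -0.5222, 0.3482).
r_{12} = e_1·c_2 = -5.5705.
u_2 = c_2 + 5.5705·e_1 = (-2.8788, -2.0606, 1.0909, -2.0606).
‖u_2‖ = 4.2391, so e_2 = (-0.6791, -0.4861, 0.2573, -0.4861).
r_{13} = e_1·c_3 = 0.3482; r_{23} = e_2·c_3 = -0.2502.
u_3 = c_3 − 0.3482·e_1 + 0.2502·e_2 = (1.0725, -0.2428, -3.7538, -3.2428).
‖u_3‖ = 5.0810, so e_3 = (0.2111, -0.0478, -0.7388, -0.6382).
Qᵀb = (-1.0445, 1.4583, 0.1434).
Back-substitute: x_3 = 0.1434/5.0810 = 0.0282.
x_2 = (1.4583 + 0.2502·0.0282)/4.2391 = 0.3457.
x_1 = (-1.0445 + 5.5705·0.3457 − 0.3482·0.0282)/5.7446 = 0.1517.

x = (0.1517, 0.3457, 0.0282)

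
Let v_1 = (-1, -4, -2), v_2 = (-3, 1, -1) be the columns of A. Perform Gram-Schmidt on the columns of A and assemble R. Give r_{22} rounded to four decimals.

r_{22} = 3.3094

q_1 = v_1/‖v_1‖ = (-1, -4, -2)/4.5826 = (-0.2182, -0.8729, -0.4364).
r_{12} = q_1·v_2 = 0.2182.
u_2 = v_2 − 0.2182·q_1 = (-2.9524, 1.1905, -0.9048).
r_{22} = ‖u_2‖ = 3.3094.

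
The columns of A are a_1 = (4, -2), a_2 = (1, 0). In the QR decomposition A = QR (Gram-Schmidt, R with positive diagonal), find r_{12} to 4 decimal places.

r_{12} = 0.8944

a_1 = (4, -2); ‖a_1‖ = 4.4721, so q_1 = (0.8944, -0.4472).
r_{12} = q_1·a_2 = 0.8944.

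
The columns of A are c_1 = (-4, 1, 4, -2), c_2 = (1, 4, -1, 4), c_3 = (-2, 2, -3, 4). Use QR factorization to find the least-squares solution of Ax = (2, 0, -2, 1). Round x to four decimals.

x = (-0.4642, 0.0930, -0.0293)

c_1 = (-4, 1, 4, -2); ‖c_1‖ = 6.0828, so e_1 = (-0.6576, 0.1644, 0.6576, -0.3288).
e_1·c_2 = (-0.6576)·1 + 0.1644·4 + 0.6576·(-1) + (-0.3288)·4 = -1.9728.
u_2 = c_2 + 1.9728·e_1 = (-0.2973, 4.3243, 0.2973, 3.3514).
‖u_2‖ = 5.4871, so e_2 = (-0.0542, 0.7881, 0.0542, 0.6108).
e_1·c_3 = (-0.6576)·(-2) + 0.1644·2 + 0.6576·(-3) + (-0.3288)·4 = -1.6440; e_2·c_3 = (-0.0542)·(-2) + 0.7881·2 + 0.0542·(-3) + 0.6108·4 = 3.9651.
u_3 = c_3 + 1.6440·e_1 − 3.9651·e_2 = (-2.8662, -0.8546, -2.1338, 1.0377).
‖u_3‖ = 3.8178, so e_3 = (-0.7508, -0.2238, -0.5589, 0.2718).
Qᵀb = (-2.9592, 0.3940, -0.1119).
Back-substitute: x_3 = -0.1119/3.8178 = -0.0293.
x_2 = (0.3940 − 3.9651·(-0.0293))/5.4871 = 0.0930.
x_1 = (-2.9592 + 1.9728·0.0930 + 1.6440·(-0.0293))/6.0828 = -0.4642.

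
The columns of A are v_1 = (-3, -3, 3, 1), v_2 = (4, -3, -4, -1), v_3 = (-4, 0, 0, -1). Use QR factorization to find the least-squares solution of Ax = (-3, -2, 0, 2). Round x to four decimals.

x = (0.5491, 0.1488, 0.3642)

v_1 = (-3, -3, 3, 1); ‖v_1‖ = 5.2915, so e_1 = (-0.5669, -0.5669, 0.5669, 0.1890).
e_1·v_2 = (-0.5669)·4 + (-0.5669)·(-3) + 0.5669·(-4) + 0.1890·(-1) = -3.0237.
u_2 = v_2 + 3.0237·e_1 = (2.2857, -4.7143, -2.2857, -0.4286).
‖u_2‖ = 5.7321, so e_2 = (0.3988, -0.8224, -0.3988, -0.0748).
e_1·v_3 = (-0.5669)·(-4) + (-0.5669)·0 + 0.5669·0 + 0.1890·(-1) = 2.0788; e_2·v_3 = 0.3988·(-4) + (-0.8224)·0 + (-0.3988)·0 + (-0.0748)·(-1) = -1.5203.
u_3 = v_3 − 2.0788·e_1 + 1.5203·e_2 = (-2.2152, -0.0717, -1.7848, -1.5065).
‖u_3‖ = 3.2198, so e_3 = (-0.6880, -0.0223, -0.5543, -0.4679).
Qᵀb = (3.2127, 0.2991, 1.1728).
Back-substitute: x_3 = 1.1728/3.2198 = 0.3642.
x_2 = (0.2991 + 1.5203·0.3642)/5.7321 = 0.1488.
x_1 = (3.2127 + 3.0237·0.1488 − 2.0788·0.3642)/5.2915 = 0.5491.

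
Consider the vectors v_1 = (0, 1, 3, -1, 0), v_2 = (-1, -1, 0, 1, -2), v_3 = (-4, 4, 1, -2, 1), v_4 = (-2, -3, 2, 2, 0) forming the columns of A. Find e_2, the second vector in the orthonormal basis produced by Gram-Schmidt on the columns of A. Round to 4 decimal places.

e_2 = (-0.3882, -0.3176, 0.2117, 0.3176, -0.7764)

e_1 = v_1/‖v_1‖ = (0, 1, 3, -1, 0)/3.3166 = (0.0000, 0.3015, 0.9045, -0.3015, 0.0000).
r_{12} = e_1·v_2 = -0.6030.
u_2 = v_2 + 0.6030·e_1 = (-1.0000, -0.8182, 0.5455, 0.8182, -2.0000).
‖u_2‖ = 2.5761, so e_2 = (-0.3882, -0.3176, 0.2117, 0.3176, -0.7764).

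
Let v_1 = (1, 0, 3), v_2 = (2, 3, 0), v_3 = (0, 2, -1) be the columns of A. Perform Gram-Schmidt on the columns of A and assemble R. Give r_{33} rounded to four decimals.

v_1 = (1, 0, 3); ‖v_1‖ = 3.1623, so e_1 = (0.3162, 0.0000, 0.9487).
e_1·v_2 = 0.3162·2 + 0.0000·3 + 0.9487·0 = 0.6325.
u_2 = v_2 − 0.6325·e_1 = (1.8000, 3.0000, -0.6000).
‖u_2‖ = 3.5496, so e_2 = (0.5071, 0.8452, -0.1690).
e_1·v_3 = 0.3162·0 + 0.0000·2 + 0.9487·(-1) = -0.9487; e_2·v_3 = 0.5071·0 + 0.8452·2 + (-0.1690)·(-1) = 1.8593.
u_3 = v_3 + 0.9487·e_1 − 1.8593·e_2 = (-0.6429, 0.4286, 0.2143).
r_{33} = ‖u_3‖ = 0.8018.

r_{33} = 0.8018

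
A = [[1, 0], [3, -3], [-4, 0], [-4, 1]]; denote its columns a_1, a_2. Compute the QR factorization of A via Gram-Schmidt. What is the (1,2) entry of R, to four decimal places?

r_{12} = -2.0059

a_1 = (1, 3, -4, -4); ‖a_1‖ = 6.4807, so e_1 = (0.1543, 0.4629, -0.6172, -0.6172).
r_{12} = e_1·a_2 = -2.0059.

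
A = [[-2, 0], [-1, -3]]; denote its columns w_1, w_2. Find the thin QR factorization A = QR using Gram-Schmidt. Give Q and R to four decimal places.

e_1 = w_1/‖w_1‖ = (-2, -1)/2.2361 = (-0.8944, -0.4472).
r_{12} = e_1·w_2 = 1.3416.
u_2 = w_2 − 1.3416·e_1 = (1.2000, -2.4000).
‖u_2‖ = 2.6833, so e_2 = (0.4472, -0.8944).

Q = [[-0.8944, 0.4472], [-0.4472, -0.8944]], R = [[2.2361, 1.3416], [0.0000, 2.6833]]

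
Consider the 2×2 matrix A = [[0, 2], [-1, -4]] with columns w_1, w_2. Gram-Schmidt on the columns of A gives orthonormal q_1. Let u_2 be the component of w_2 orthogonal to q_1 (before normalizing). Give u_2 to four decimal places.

u_2 = (2.0000, 0.0000)

w_1 = (0, -1); ‖w_1‖ = 1.0000, so q_1 = (0.0000, -1.0000).
q_1·w_2 = 0.0000·2 + (-1.0000)·(-4) = 4.0000.
u_2 = w_2 − 4.0000·q_1 = (2.0000, 0.0000).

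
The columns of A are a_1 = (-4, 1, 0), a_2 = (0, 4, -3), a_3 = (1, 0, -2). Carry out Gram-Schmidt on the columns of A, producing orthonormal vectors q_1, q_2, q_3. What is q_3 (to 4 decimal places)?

q_3 = (-0.1483, -0.5934, -0.7911)

q_1 = a_1/‖a_1‖ = (-4, 1, 0)/4.1231 = (-0.9701, 0.2425, 0.0000).
r_{12} = q_1·a_2 = 0.9701.
u_2 = a_2 − 0.9701·q_1 = (0.9412, 3.7647, -3.0000).
‖u_2‖ = 4.9050, so q_2 = (0.1919, 0.7675, -0.6116).
r_{13} = q_1·a_3 = -0.9701; r_{23} = q_2·a_3 = 1.4151.
u_3 = a_3 + 0.9701·q_1 − 1.4151·q_2 = (-0.2127, -0.8509, -1.1345).
‖u_3‖ = 1.4340, so q_3 = (-0.1483, -0.5934, -0.7911).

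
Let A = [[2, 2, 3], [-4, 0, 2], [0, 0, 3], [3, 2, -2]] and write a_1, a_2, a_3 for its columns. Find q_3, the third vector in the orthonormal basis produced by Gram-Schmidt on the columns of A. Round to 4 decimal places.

q_3 = (0.5030, -0.1257, 0.6916, -0.5030)

q_1 = a_1/‖a_1‖ = (2, -4, 0, 3)/5.3852 = (0.3714, -0.7428, 0.0000, 0.5571).
r_{12} = q_1·a_2 = 1.8570.
u_2 = a_2 − 1.8570·q_1 = (1.3103, 1.3793, 0.0000, 0.9655).
‖u_2‖ = 2.1335, so q_2 = (0.6142, 0.6465, 0.0000, 0.4526).
r_{13} = q_1·a_3 = -1.4856; r_{23} = q_2·a_3 = 2.2305.
u_3 = a_3 + 1.4856·q_1 − 2.2305·q_2 = (2.1818, -0.5455, 3.0000, -2.1818).
‖u_3‖ = 4.3380, so q_3 = (0.5030, -0.1257, 0.6916, -0.5030).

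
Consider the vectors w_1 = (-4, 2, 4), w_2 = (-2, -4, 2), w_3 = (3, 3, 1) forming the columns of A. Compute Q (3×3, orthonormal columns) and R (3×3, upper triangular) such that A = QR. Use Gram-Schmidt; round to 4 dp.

w_1 = (-4, 2, 4); ‖w_1‖ = 6.0000, so e_1 = (-0.6667, 0.3333, 0.6667).
e_1·w_2 = (-0.6667)·(-2) + 0.3333·(-4) + 0.6667·2 = 1.3333.
u_2 = w_2 − 1.3333·e_1 = (-1.1111, -4.4444, 1.1111).
‖u_2‖ = 4.7140, so e_2 = (-0.2357, -0.9428, 0.2357).
e_1·w_3 = (-0.6667)·3 + 0.3333·3 + 0.6667·1 = -0.3333; e_2·w_3 = (-0.2357)·3 + (-0.9428)·3 + 0.2357·1 = -3.2998.
u_3 = w_3 + 0.3333·e_1 + 3.2998·e_2 = (2.0000, 0.0000, 2.0000).
‖u_3‖ = 2.8284, so e_3 = (0.7071, 0.0000, 0.7071).

Q = [[-0.6667, -0.2357, 0.7071], [0.3333, -0.9428, 0.0000], [0.6667, 0.2357, 0.7071]], R = [[6.0000, 1.3333, -0.3333], [0.0000, 4.7140, -3.2998], [0.0000, 0.0000, 2.8284]]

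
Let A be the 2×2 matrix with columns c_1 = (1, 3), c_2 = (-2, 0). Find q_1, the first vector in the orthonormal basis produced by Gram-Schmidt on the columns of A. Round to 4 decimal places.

c_1 = (1, 3); ‖c_1‖ = 3.1623, so q_1 = (0.3162, 0.9487).

q_1 = (0.3162, 0.9487)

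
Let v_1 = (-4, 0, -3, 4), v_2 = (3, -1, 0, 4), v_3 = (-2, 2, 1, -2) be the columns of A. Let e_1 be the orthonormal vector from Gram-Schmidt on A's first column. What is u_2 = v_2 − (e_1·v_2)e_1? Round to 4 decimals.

v_1 = (-4, 0, -3, 4); ‖v_1‖ = 6.4031, so e_1 = (-0.6247, 0.0000, -0.4685, 0.6247).
e_1·v_2 = (-0.6247)·3 + 0.0000·(-1) + (-0.4685)·0 + 0.6247·4 = 0.6247.
u_2 = v_2 − 0.6247·e_1 = (3.3902, -1.0000, 0.2927, 3.6098).

u_2 = (3.3902, -1.0000, 0.2927, 3.6098)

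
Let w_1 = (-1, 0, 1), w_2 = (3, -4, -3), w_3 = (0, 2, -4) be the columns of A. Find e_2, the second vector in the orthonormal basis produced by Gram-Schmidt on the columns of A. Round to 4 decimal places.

e_2 = (0.0000, -1.0000, 0.0000)

e_1 = w_1/‖w_1‖ = (-1, 0, 1)/1.4142 = (-0.7071, 0.0000, 0.7071).
r_{12} = e_1·w_2 = -4.2426.
u_2 = w_2 + 4.2426·e_1 = (0.0000, -4.0000, 0.0000).
‖u_2‖ = 4.0000, so e_2 = (0.0000, -1.0000, 0.0000).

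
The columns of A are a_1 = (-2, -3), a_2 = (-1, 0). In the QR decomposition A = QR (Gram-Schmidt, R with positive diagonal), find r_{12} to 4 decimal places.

a_1 = (-2, -3); ‖a_1‖ = 3.6056, so q_1 = (-0.5547, -0.8321).
r_{12} = q_1·a_2 = 0.5547.

r_{12} = 0.5547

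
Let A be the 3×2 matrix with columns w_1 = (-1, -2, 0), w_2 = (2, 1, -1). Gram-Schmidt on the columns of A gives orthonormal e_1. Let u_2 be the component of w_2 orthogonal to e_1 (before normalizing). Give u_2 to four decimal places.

u_2 = (1.2000, -0.6000, -1.0000)

w_1 = (-1, -2, 0); ‖w_1‖ = 2.2361, so e_1 = (-0.4472, -0.8944, 0.0000).
e_1·w_2 = (-0.4472)·2 + (-0.8944)·1 + 0.0000·(-1) = -1.7889.
u_2 = w_2 + 1.7889·e_1 = (1.2000, -0.6000, -1.0000).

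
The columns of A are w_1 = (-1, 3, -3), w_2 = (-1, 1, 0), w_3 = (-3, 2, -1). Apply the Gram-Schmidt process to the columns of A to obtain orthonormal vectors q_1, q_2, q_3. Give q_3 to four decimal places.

q_3 = (-0.6396, -0.6396, -0.4264)

w_1 = (-1, 3, -3); ‖w_1‖ = 4.3589, so q_1 = (-0.2294, 0.6882, -0.6882).
q_1·w_2 = (-0.2294)·(-1) + 0.6882·1 + (-0.6882)·0 = 0.9177.
u_2 = w_2 − 0.9177·q_1 = (-0.7895, 0.3684, 0.6316).
‖u_2‖ = 1.0761, so q_2 = (-0.7337, 0.3424, 0.5869).
q_1·w_3 = (-0.2294)·(-3) + 0.6882·2 + (-0.6882)·(-1) = 2.7530; q_2·w_3 = (-0.7337)·(-3) + 0.3424·2 + 0.5869·(-1) = 2.2988.
u_3 = w_3 − 2.7530·q_1 − 2.2988·q_2 = (-0.6818, -0.6818, -0.4545).
‖u_3‖ = 1.0660, so q_3 = (-0.6396, -0.6396, -0.4264).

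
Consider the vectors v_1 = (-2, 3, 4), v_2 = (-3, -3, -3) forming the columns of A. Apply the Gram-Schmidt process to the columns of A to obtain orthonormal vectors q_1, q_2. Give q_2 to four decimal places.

q_2 = (-0.9197, -0.3302, -0.2122)

v_1 = (-2, 3, 4); ‖v_1‖ = 5.3852, so q_1 = (-0.3714, 0.5571, 0.7428).
q_1·v_2 = (-0.3714)·(-3) + 0.5571·(-3) + 0.7428·(-3) = -2.7854.
u_2 = v_2 + 2.7854·q_1 = (-4.0345, -1.4483, -0.9310).
‖u_2‖ = 4.3865, so q_2 = (-0.9197, -0.3302, -0.2122).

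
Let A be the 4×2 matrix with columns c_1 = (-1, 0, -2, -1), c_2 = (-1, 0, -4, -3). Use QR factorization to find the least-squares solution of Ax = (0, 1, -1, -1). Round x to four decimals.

x = (-0.5000, 0.5000)

q_1 = c_1/‖c_1‖ = (-1, 0, -2, -1)/2.4495 = (-0.4082, 0.0000, -0.8165, -0.4082).
r_{12} = q_1·c_2 = 4.8990.
u_2 = c_2 − 4.8990·q_1 = (1.0000, 0.0000, 0.0000, -1.0000).
‖u_2‖ = 1.4142, so q_2 = (0.7071, 0.0000, 0.0000, -0.7071).
Qᵀb = (1.2247, 0.7071).
Back-substitute: x_2 = 0.7071/1.4142 = 0.5000.
x_1 = (1.2247 − 4.8990·0.5000)/2.4495 = -0.5000.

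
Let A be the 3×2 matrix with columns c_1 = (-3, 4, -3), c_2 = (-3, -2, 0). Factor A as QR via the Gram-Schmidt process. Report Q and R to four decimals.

c_1 = (-3, 4, -3); ‖c_1‖ = 5.8310, so q_1 = (-0.5145, 0.6860, -0.5145).
q_1·c_2 = (-0.5145)·(-3) + 0.6860·(-2) + (-0.5145)·0 = 0.1715.
u_2 = c_2 − 0.1715·q_1 = (-2.9118, -2.1176, 0.0882).
‖u_2‖ = 3.6015, so q_2 = (-0.8085, -0.5880, 0.0245).

Q = [[-0.5145, -0.8085], [0.6860, -0.5880], [-0.5145, 0.0245]], R = [[5.8310, 0.1715], [0.0000, 3.6015]]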